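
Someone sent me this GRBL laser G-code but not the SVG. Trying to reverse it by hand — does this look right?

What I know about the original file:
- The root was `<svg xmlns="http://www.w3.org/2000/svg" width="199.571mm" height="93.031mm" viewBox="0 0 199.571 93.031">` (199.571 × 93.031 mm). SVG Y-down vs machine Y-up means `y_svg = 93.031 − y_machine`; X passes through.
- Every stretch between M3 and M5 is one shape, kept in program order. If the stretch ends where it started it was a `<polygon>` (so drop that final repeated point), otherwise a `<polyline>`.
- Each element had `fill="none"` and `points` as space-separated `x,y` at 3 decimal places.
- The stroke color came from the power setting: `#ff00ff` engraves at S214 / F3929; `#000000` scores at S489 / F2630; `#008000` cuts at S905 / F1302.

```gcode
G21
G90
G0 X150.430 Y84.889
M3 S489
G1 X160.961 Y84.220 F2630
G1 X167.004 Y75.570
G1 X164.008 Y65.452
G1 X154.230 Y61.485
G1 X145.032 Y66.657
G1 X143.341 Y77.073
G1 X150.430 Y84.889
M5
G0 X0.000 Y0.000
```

<svg xmlns="http://www.w3.org/2000/svg" width="199.571mm" height="93.031mm" viewBox="0 0 199.571 93.031">
  <polygon points="150.430,8.142 160.961,8.811 167.004,17.461 164.008,27.579 154.230,31.546 145.032,26.374 143.341,15.958" fill="none" stroke="#000000"/>
</svg>

Each laser-on run becomes one SVG element. Flip Y back into SVG space with y_svg = 93.031 − y_machine. Every run uses S489, so all elements get stroke `#000000` (score).

Run 1: The run returns to its start, so emit a `<polygon>` with points (Y-flipped): 150.430,8.142 160.961,8.811 167.004,17.461 164.008,27.579 154.230,31.546 145.032,26.374 143.341,15.958.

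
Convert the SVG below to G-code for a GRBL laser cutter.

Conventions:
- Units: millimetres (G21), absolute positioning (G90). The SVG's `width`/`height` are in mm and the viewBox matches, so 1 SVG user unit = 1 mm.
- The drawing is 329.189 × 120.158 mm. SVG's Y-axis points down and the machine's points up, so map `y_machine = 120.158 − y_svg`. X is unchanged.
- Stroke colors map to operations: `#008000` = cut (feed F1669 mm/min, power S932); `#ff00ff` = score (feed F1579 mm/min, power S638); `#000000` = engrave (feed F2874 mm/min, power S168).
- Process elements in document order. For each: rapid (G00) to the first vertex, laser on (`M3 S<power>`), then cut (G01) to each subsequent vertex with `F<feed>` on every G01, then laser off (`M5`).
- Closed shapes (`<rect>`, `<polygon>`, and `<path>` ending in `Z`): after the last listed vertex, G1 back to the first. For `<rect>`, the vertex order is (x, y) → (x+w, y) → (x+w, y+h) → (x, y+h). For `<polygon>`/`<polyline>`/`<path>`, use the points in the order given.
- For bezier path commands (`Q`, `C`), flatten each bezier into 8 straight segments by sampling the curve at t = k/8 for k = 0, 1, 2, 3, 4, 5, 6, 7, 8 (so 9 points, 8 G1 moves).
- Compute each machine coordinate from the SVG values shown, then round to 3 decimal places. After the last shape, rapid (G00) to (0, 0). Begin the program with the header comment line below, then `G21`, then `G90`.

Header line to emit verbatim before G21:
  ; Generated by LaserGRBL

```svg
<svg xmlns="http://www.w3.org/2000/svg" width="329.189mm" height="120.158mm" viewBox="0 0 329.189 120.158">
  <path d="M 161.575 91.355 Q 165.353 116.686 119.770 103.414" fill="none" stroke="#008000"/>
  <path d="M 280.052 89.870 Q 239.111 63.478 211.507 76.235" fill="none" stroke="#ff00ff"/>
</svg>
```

; Generated by LaserGRBL
G21
G90
G00 X161.575 Y28.803
M3 S932
G01 X161.748 Y23.073 F1669
G01 X160.379 Y18.550 F1669
G01 X157.467 Y15.233 F1669
G01 X153.013 Y13.123 F1669
G01 X147.016 Y12.219 F1669
G01 X139.476 Y12.521 F1669
G01 X130.394 Y14.029 F1669
G01 X119.770 Y16.744 F1669
M5
G00 X280.052 Y30.288
M3 S638
G01 X270.025 Y36.274 F1579
G01 X260.415 Y41.037 F1579
G01 X251.222 Y44.577 F1579
G01 X242.445 Y46.893 F1579
G01 X234.086 Y47.985 F1579
G01 X226.143 Y47.855 F1579
G01 X218.616 Y46.501 F1579
G01 X211.507 Y43.923 F1579
M5
G00 X0.000 Y0.000

Since the viewBox matches the mm dimensions, user units are millimetres directly. The only transform is the Y-flip y_m = 120.158 − y_svg.

Shape 1 is a quadratic bezier drawn with `<path>`. Its stroke #008000 means cut at S932, F1669. After flipping Y the toolpath is (161.575,28.803) → (161.748,23.073) → (160.379,18.550) → (157.467,15.233) → (153.013,13.123) → (147.016,12.219) → (139.476,12.521) → (130.394,14.029) → (119.770,16.744).

Shape 2 is a quadratic bezier drawn with `<path>`. Its stroke #ff00ff means score at S638, F1579. After flipping Y the toolpath is (280.052,30.288) → (270.025,36.274) → (260.415,41.037) → (251.222,44.577) → (242.445,46.893) → (234.086,47.985) → (226.143,47.855) → (218.616,46.501) → (211.507,43.923).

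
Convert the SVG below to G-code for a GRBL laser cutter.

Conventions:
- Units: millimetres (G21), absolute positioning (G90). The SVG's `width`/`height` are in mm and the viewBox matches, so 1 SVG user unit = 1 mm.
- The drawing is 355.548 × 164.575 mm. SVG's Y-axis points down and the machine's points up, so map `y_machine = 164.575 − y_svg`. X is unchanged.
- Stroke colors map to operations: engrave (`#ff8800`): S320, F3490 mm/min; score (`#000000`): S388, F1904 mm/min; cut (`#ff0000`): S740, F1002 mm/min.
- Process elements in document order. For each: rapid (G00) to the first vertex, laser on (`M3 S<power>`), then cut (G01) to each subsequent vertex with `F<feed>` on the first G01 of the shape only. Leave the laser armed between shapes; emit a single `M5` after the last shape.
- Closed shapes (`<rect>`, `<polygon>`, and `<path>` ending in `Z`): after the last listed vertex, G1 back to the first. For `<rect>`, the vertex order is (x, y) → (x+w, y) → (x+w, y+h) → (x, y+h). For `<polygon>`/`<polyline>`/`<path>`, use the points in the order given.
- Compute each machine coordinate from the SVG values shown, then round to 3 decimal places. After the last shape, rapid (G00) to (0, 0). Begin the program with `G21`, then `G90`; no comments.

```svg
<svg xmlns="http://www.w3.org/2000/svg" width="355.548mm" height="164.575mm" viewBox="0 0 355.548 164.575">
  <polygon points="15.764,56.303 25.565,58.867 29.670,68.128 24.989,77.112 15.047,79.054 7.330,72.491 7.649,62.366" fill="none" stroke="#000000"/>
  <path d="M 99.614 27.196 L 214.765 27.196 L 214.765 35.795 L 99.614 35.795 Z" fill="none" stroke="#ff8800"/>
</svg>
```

viewBox `0 0 355.548 164.575` with mm width/height → 1 unit = 1 mm. Flip: y_m = 164.575 − y_svg.

**Shape 1** — `<polygon>` regular polygon, stroke `#000000` → score (S388, F1904). Machine vertices: (15.764,108.272) → (25.565,105.708) → (29.670,96.447) → (24.989,87.463) → (15.047,85.521) → (7.330,92.084) → (7.649,102.209) → (15.764,108.272). Closed: final G1 returns to the first vertex.

**Shape 2** — `<path>` rectangle, stroke `#ff8800` → engrave (S320, F3490). Machine vertices: (99.614,137.379) → (214.765,137.379) → (214.765,128.780) → (99.614,128.780) → (99.614,137.379). Closed: final G1 returns to the first vertex.

G21
G90
G00 X15.764 Y108.272
M3 S388
G01 X25.565 Y105.708 F1904
G01 X29.670 Y96.447
G01 X24.989 Y87.463
G01 X15.047 Y85.521
G01 X7.330 Y92.084
G01 X7.649 Y102.209
G01 X15.764 Y108.272
G00 X99.614 Y137.379
M3 S320
G01 X214.765 Y137.379 F3490
G01 X214.765 Y128.780
G01 X99.614 Y128.780
G01 X99.614 Y137.379
M5
G00 X0.000 Y0.000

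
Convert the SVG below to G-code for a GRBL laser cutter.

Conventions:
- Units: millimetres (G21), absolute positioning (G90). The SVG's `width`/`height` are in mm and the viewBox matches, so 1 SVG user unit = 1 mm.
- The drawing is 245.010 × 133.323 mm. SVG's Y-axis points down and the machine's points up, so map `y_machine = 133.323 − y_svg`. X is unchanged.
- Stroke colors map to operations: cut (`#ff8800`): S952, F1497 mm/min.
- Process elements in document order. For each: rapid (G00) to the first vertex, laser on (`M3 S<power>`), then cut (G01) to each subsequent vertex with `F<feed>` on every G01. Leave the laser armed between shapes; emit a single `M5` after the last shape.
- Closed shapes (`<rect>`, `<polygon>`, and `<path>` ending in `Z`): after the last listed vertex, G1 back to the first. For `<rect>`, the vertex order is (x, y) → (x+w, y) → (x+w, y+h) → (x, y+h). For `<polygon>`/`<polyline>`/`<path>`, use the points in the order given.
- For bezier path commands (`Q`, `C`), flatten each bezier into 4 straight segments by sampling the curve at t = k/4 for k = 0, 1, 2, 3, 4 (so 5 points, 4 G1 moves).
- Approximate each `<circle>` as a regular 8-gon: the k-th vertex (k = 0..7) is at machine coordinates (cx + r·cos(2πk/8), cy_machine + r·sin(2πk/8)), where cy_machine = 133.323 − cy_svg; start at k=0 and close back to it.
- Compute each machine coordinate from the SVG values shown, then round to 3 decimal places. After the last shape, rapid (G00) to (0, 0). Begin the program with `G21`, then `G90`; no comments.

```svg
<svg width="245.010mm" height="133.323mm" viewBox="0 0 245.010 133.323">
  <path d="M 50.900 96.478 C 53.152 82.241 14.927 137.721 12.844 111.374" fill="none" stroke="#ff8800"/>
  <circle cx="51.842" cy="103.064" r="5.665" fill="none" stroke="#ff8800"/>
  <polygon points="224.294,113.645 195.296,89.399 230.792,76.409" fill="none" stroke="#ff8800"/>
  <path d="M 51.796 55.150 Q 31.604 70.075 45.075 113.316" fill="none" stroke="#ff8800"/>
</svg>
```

Since the viewBox matches the mm dimensions, user units are millimetres directly. The only transform is the Y-flip y_m = 133.323 − y_svg.

Shape 1 is a cubic bezier drawn with `<path>`. Its stroke #ff8800 means cut at S952, F1497. After flipping Y the toolpath is (50.900,36.845) → (46.197,36.819) → (33.498,24.856) → (19.986,15.163) → (12.844,21.949).

Shape 2 is a circle drawn with `<circle>`. Its stroke #ff8800 means cut at S952, F1497. After flipping Y the toolpath is (57.507,30.259) → (55.848,34.265) → (51.842,35.924) → (47.836,34.265) → (46.177,30.259) → (47.836,26.253) → (51.842,24.594) → (55.848,26.253) → (57.507,30.259), returning to the start.

Shape 3 is a regular polygon drawn with `<polygon>`. Its stroke #ff8800 means cut at S952, F1497. After flipping Y the toolpath is (224.294,19.678) → (195.296,43.924) → (230.792,56.914) → (224.294,19.678), returning to the start.

Shape 4 is a quadratic bezier drawn with `<path>`. Its stroke #ff8800 means cut at S952, F1497. After flipping Y the toolpath is (51.796,78.173) → (43.804,68.941) → (40.020,56.169) → (40.443,39.858) → (45.075,20.007).

G21
G90
G00 X50.900 Y36.845
M3 S952
G01 X46.197 Y36.819 F1497
G01 X33.498 Y24.856 F1497
G01 X19.986 Y15.163 F1497
G01 X12.844 Y21.949 F1497
G00 X57.507 Y30.259
M3 S952
G01 X55.848 Y34.265 F1497
G01 X51.842 Y35.924 F1497
G01 X47.836 Y34.265 F1497
G01 X46.177 Y30.259 F1497
G01 X47.836 Y26.253 F1497
G01 X51.842 Y24.594 F1497
G01 X55.848 Y26.253 F1497
G01 X57.507 Y30.259 F1497
G00 X224.294 Y19.678
M3 S952
G01 X195.296 Y43.924 F1497
G01 X230.792 Y56.914 F1497
G01 X224.294 Y19.678 F1497
G00 X51.796 Y78.173
M3 S952
G01 X43.804 Y68.941 F1497
G01 X40.020 Y56.169 F1497
G01 X40.443 Y39.858 F1497
G01 X45.075 Y20.007 F1497
M5
G00 X0.000 Y0.000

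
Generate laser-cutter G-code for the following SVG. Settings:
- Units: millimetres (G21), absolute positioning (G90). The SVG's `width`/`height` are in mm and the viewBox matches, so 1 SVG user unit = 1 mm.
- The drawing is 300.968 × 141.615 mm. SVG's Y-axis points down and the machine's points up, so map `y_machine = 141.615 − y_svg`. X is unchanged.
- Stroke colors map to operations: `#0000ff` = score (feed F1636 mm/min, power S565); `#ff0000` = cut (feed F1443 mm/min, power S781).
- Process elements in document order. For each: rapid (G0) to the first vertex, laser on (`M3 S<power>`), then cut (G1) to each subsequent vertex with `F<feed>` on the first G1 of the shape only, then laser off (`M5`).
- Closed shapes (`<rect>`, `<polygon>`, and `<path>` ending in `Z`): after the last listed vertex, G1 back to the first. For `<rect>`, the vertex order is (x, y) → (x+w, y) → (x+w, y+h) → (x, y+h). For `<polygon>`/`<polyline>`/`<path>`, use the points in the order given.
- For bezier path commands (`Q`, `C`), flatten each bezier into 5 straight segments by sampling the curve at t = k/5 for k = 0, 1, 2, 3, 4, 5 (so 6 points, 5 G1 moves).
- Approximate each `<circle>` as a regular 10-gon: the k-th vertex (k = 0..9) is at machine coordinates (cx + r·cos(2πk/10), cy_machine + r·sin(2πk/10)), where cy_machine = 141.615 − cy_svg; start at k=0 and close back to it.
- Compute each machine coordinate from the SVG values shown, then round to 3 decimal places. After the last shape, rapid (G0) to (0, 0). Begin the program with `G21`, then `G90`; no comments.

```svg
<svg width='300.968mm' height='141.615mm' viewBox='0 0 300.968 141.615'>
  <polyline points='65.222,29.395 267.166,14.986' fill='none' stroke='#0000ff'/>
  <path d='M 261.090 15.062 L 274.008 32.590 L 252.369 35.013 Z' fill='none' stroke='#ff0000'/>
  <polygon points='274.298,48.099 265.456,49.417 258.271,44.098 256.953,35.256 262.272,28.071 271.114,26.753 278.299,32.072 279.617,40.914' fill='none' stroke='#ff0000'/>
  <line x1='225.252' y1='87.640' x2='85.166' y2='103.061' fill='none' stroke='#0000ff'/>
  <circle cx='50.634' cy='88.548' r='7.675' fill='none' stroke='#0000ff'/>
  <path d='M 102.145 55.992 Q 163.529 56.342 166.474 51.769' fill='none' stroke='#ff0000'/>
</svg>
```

viewBox `0 0 300.968 141.615` with mm width/height → 1 unit = 1 mm. Flip: y_m = 141.615 − y_svg.

**Shape 1** — `<polyline>` line segment, stroke `#0000ff` → score (S565, F1636). Machine vertices: (65.222,112.220) → (267.166,126.629). Open path.

**Shape 2** — `<path>` regular polygon, stroke `#ff0000` → cut (S781, F1443). Machine vertices: (261.090,126.553) → (274.008,109.025) → (252.369,106.602) → (261.090,126.553). Closed: final G1 returns to the first vertex.

**Shape 3** — `<polygon>` regular polygon, stroke `#ff0000` → cut (S781, F1443). Machine vertices: (274.298,93.516) → (265.456,92.198) → (258.271,97.517) → (256.953,106.359) → (262.272,113.544) → (271.114,114.862) → (278.299,109.543) → (279.617,100.701) → (274.298,93.516). Closed: final G1 returns to the first vertex.

**Shape 4** — `<line>` line segment, stroke `#0000ff` → score (S565, F1636). Machine vertices: (225.252,53.975) → (85.166,38.554). Open path.

**Shape 5** — `<circle>` circle, stroke `#0000ff` → score (S565, F1636). Machine vertices: (58.309,53.067) → (56.843,57.578) → (53.006,60.366) → (48.262,60.366) → (44.425,57.578) → (42.959,53.067) → (44.425,48.556) → (48.262,45.768) → (53.006,45.768) → (56.843,48.556) → (58.309,53.067). Closed: final G1 returns to the first vertex.

**Shape 6** — `<path>` quadratic bezier, stroke `#ff0000` → cut (S781, F1443). Control points (SVG): P0=(102.145,55.992), P1=(163.529,56.342), P2=(166.474,51.769); sampled at t=k/5. Machine vertices: (102.145,85.623) → (124.361,85.680) → (141.902,86.131) → (154.768,86.975) → (162.958,88.214) → (166.474,89.846). Open path.

G21
G90
G0 X65.222 Y112.220
M3 S565
G1 X267.166 Y126.629 F1636
M5
G0 X261.090 Y126.553
M3 S781
G1 X274.008 Y109.025 F1443
G1 X252.369 Y106.602
G1 X261.090 Y126.553
M5
G0 X274.298 Y93.516
M3 S781
G1 X265.456 Y92.198 F1443
G1 X258.271 Y97.517
G1 X256.953 Y106.359
G1 X262.272 Y113.544
G1 X271.114 Y114.862
G1 X278.299 Y109.543
G1 X279.617 Y100.701
G1 X274.298 Y93.516
M5
G0 X225.252 Y53.975
M3 S565
G1 X85.166 Y38.554 F1636
M5
G0 X58.309 Y53.067
M3 S565
G1 X56.843 Y57.578 F1636
G1 X53.006 Y60.366
G1 X48.262 Y60.366
G1 X44.425 Y57.578
G1 X42.959 Y53.067
G1 X44.425 Y48.556
G1 X48.262 Y45.768
G1 X53.006 Y45.768
G1 X56.843 Y48.556
G1 X58.309 Y53.067
M5
G0 X102.145 Y85.623
M3 S781
G1 X124.361 Y85.680 F1443
G1 X141.902 Y86.131
G1 X154.768 Y86.975
G1 X162.958 Y88.214
G1 X166.474 Y89.846
M5
G0 X0.000 Y0.000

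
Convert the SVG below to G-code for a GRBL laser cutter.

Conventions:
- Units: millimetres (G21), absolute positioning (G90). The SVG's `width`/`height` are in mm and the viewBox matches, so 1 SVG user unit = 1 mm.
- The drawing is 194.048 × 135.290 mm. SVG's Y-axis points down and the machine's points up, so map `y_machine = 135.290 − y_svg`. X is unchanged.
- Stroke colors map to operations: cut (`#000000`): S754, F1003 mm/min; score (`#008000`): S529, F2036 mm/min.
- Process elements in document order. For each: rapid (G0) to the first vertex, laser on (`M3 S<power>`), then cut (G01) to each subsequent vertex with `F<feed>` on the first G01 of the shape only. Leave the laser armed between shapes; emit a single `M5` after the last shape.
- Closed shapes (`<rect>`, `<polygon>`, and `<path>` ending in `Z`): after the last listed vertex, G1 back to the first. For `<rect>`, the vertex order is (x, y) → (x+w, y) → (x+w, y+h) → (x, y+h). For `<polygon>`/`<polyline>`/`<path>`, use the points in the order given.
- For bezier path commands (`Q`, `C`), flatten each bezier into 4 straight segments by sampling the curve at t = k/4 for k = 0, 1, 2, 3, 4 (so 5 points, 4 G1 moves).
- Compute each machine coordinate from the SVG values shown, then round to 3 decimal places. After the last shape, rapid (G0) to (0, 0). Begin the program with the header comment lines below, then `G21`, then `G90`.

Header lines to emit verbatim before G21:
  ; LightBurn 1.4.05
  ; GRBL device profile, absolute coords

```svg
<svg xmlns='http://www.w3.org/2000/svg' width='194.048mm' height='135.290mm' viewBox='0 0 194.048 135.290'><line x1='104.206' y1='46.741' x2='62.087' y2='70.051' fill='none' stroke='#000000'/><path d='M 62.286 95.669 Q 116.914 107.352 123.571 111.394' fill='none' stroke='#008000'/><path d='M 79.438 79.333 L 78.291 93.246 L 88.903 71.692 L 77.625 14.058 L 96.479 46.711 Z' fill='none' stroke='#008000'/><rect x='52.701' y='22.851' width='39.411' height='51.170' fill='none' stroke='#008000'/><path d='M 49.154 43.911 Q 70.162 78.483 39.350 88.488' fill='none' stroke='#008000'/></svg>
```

Since the viewBox matches the mm dimensions, user units are millimetres directly. The only transform is the Y-flip y_m = 135.290 − y_svg.

Shape 1 is a line segment drawn with `<line>`. Its stroke #000000 means cut at S754, F1003. After flipping Y the toolpath is (104.206,88.549) → (62.087,65.239).

Shape 2 is a quadratic bezier drawn with `<path>`. Its stroke #008000 means score at S529, F2036. After flipping Y the toolpath is (62.286,39.621) → (86.602,34.257) → (104.921,29.848) → (117.244,26.395) → (123.571,23.896).

Shape 3 is a closed polygon drawn with `<path>`. Its stroke #008000 means score at S529, F2036. After flipping Y the toolpath is (79.438,55.957) → (78.291,42.044) → (88.903,63.598) → (77.625,121.232) → (96.479,88.579) → (79.438,55.957), returning to the start.

Shape 4 is a rectangle drawn with `<rect>`. Its stroke #008000 means score at S529, F2036. After flipping Y the toolpath is (52.701,112.439) → (92.112,112.439) → (92.112,61.269) → (52.701,61.269) → (52.701,112.439), returning to the start.

Shape 5 is a quadratic bezier drawn with `<path>`. Its stroke #008000 means score at S529, F2036. After flipping Y the toolpath is (49.154,91.379) → (56.419,75.628) → (57.207,62.949) → (51.517,53.340) → (39.350,46.802).

; LightBurn 1.4.05
; GRBL device profile, absolute coords
G21
G90
G0 X104.206 Y88.549
M3 S754
G01 X62.087 Y65.239 F1003
G0 X62.286 Y39.621
M3 S529
G01 X86.602 Y34.257 F2036
G01 X104.921 Y29.848
G01 X117.244 Y26.395
G01 X123.571 Y23.896
G0 X79.438 Y55.957
M3 S529
G01 X78.291 Y42.044 F2036
G01 X88.903 Y63.598
G01 X77.625 Y121.232
G01 X96.479 Y88.579
G01 X79.438 Y55.957
G0 X52.701 Y112.439
M3 S529
G01 X92.112 Y112.439 F2036
G01 X92.112 Y61.269
G01 X52.701 Y61.269
G01 X52.701 Y112.439
G0 X49.154 Y91.379
M3 S529
G01 X56.419 Y75.628 F2036
G01 X57.207 Y62.949
G01 X51.517 Y53.340
G01 X39.350 Y46.802
M5
G0 X0.000 Y0.000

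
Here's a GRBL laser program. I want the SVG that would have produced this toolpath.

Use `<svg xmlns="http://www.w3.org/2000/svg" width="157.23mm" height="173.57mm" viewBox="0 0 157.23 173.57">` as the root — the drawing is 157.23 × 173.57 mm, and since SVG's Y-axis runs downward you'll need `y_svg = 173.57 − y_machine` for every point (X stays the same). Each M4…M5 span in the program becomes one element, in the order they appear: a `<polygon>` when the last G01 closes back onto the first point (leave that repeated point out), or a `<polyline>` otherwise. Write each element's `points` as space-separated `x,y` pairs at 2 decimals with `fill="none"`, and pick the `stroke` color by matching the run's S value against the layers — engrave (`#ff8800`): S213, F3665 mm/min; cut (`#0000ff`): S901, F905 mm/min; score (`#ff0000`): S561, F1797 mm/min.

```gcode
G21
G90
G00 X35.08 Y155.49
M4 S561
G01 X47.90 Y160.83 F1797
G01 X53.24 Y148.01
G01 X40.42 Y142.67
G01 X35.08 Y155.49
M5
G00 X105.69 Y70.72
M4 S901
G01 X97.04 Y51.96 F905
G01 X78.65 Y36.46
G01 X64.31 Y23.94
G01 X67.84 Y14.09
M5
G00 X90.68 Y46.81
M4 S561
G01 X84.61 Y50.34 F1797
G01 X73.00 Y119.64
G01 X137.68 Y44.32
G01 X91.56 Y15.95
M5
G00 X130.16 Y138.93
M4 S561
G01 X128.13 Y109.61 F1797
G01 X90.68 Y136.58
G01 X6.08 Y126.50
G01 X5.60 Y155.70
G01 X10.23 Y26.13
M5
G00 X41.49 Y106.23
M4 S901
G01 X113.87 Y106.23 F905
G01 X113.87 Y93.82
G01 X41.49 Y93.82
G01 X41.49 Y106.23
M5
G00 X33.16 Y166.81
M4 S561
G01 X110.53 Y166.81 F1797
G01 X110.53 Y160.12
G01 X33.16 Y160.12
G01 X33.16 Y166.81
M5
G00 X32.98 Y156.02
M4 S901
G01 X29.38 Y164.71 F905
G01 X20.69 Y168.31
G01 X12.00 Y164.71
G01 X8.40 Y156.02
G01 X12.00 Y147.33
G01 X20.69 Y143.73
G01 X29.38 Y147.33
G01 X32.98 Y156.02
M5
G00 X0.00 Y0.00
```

<svg xmlns="http://www.w3.org/2000/svg" width="157.23mm" height="173.57mm" viewBox="0 0 157.23 173.57">
  <polygon points="35.08,18.08 47.90,12.74 53.24,25.56 40.42,30.90" fill="none" stroke="#ff0000"/>
  <polyline points="105.69,102.85 97.04,121.61 78.65,137.11 64.31,149.63 67.84,159.48" fill="none" stroke="#0000ff"/>
  <polyline points="90.68,126.76 84.61,123.23 73.00,53.93 137.68,129.25 91.56,157.62" fill="none" stroke="#ff0000"/>
  <polyline points="130.16,34.64 128.13,63.96 90.68,36.99 6.08,47.07 5.60,17.87 10.23,147.44" fill="none" stroke="#ff0000"/>
  <polygon points="41.49,67.34 113.87,67.34 113.87,79.75 41.49,79.75" fill="none" stroke="#0000ff"/>
  <polygon points="33.16,6.76 110.53,6.76 110.53,13.45 33.16,13.45" fill="none" stroke="#ff0000"/>
  <polygon points="32.98,17.55 29.38,8.86 20.69,5.26 12.00,8.86 8.40,17.55 12.00,26.24 20.69,29.84 29.38,26.24" fill="none" stroke="#0000ff"/>
</svg>

Each laser-on run becomes one SVG element. Flip Y back into SVG space with y_svg = 173.57 − y_machine.

Run 1: the run's S561 means `#ff0000` (score). The run returns to its start, so emit a `<polygon>` with points (Y-flipped): 35.08,18.08 47.90,12.74 53.24,25.56 40.42,30.90.

Run 2: power S901 maps to stroke `#0000ff` (cut). The run is open, so emit a `<polyline>` with points (Y-flipped): 105.69,102.85 97.04,121.61 78.65,137.11 64.31,149.63 67.84,159.48.

Run 3: the run's S561 means `#ff0000` (score). The run is open, so emit a `<polyline>` with points (Y-flipped): 90.68,126.76 84.61,123.23 73.00,53.93 137.68,129.25 91.56,157.62.

Run 4: S561 ⇒ score layer `#ff0000`. The run is open, so emit a `<polyline>` with points (Y-flipped): 130.16,34.64 128.13,63.96 90.68,36.99 6.08,47.07 5.60,17.87 10.23,147.44.

Run 5: the run's S901 means `#0000ff` (cut). The run returns to its start, so emit a `<polygon>` with points (Y-flipped): 41.49,67.34 113.87,67.34 113.87,79.75 41.49,79.75.

Run 6: S561 ⇒ score layer `#ff0000`. The run returns to its start, so emit a `<polygon>` with points (Y-flipped): 33.16,6.76 110.53,6.76 110.53,13.45 33.16,13.45.

Run 7: the run's S901 means `#0000ff` (cut). The run returns to its start, so emit a `<polygon>` with points (Y-flipped): 32.98,17.55 29.38,8.86 20.69,5.26 12.00,8.86 8.40,17.55 12.00,26.24 20.69,29.84 29.38,26.24.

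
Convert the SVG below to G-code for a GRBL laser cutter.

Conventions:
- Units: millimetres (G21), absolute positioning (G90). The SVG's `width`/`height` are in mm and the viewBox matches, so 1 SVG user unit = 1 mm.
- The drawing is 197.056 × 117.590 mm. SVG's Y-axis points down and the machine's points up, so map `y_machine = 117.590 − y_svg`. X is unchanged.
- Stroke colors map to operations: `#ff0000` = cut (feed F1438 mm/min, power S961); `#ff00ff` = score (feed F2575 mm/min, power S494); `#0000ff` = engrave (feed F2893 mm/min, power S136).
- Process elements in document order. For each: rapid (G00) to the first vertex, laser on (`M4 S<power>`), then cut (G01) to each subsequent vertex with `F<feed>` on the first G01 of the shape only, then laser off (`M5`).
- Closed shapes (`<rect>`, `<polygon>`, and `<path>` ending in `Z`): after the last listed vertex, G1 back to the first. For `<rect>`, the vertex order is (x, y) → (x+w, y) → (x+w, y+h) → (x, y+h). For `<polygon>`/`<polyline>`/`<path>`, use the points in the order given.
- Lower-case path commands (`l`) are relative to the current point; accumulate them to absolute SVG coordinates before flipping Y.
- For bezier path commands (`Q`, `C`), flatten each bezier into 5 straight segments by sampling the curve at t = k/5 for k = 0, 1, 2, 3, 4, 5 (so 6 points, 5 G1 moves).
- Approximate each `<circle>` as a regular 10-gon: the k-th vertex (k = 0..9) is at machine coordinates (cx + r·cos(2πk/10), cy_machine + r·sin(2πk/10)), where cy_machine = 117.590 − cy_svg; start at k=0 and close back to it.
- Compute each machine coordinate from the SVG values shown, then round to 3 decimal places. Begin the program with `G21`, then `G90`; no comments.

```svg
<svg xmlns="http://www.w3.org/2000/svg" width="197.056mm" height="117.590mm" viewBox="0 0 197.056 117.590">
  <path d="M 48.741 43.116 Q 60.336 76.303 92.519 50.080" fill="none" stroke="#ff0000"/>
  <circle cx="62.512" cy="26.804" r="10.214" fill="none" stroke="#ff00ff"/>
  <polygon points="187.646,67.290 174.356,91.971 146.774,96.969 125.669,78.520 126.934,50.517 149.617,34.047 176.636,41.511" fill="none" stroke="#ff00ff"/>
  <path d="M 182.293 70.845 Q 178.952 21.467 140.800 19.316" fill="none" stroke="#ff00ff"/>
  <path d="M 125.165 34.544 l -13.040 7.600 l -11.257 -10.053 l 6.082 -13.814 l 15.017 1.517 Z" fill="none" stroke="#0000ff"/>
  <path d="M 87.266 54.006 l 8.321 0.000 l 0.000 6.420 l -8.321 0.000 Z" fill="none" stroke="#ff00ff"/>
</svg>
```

G21
G90
G00 X48.741 Y74.474
M4 S961
G01 X54.203 Y63.576 F1438
G01 X61.311 Y57.430
G01 X70.067 Y56.037
G01 X80.469 Y59.397
G01 X92.519 Y67.510
M5
G00 X72.726 Y90.786
M4 S494
G01 X70.775 Y96.790 F2575
G01 X65.668 Y100.500
G01 X59.356 Y100.500
G01 X54.249 Y96.790
G01 X52.298 Y90.786
G01 X54.249 Y84.782
G01 X59.356 Y81.072
G01 X65.668 Y81.072
G01 X70.775 Y84.782
G01 X72.726 Y90.786
M5
G00 X187.646 Y50.300
M4 S494
G01 X174.356 Y25.619 F2575
G01 X146.774 Y20.621
G01 X125.669 Y39.070
G01 X126.934 Y67.073
G01 X149.617 Y83.543
G01 X176.636 Y76.079
G01 X187.646 Y50.300
M5
G00 X182.293 Y46.745
M4 S494
G01 X179.564 Y64.607 F2575
G01 X174.050 Y78.691
G01 X165.752 Y88.997
G01 X154.668 Y95.525
G01 X140.800 Y98.274
M5
G00 X125.165 Y83.046
M4 S136
G01 X112.125 Y75.446 F2893
G01 X100.868 Y85.499
G01 X106.950 Y99.313
G01 X121.967 Y97.796
G01 X125.165 Y83.046
M5
G00 X87.266 Y63.584
M4 S494
G01 X95.587 Y63.584 F2575
G01 X95.587 Y57.164
G01 X87.266 Y57.164
G01 X87.266 Y63.584
M5

Since the viewBox matches the mm dimensions, user units are millimetres directly. The only transform is the Y-flip y_m = 117.590 − y_svg.

Shape 1 is a quadratic bezier drawn with `<path>`. Its stroke #ff0000 means cut at S961, F1438. After flipping Y the toolpath is (48.741,74.474) → (54.203,63.576) → (61.311,57.430) → (70.067,56.037) → (80.469,59.397) → (92.519,67.510).

Shape 2 is a circle drawn with `<circle>`. Its stroke #ff00ff means score at S494, F2575. After flipping Y the toolpath is (72.726,90.786) → (70.775,96.790) → (65.668,100.500) → (59.356,100.500) → (54.249,96.790) → (52.298,90.786) → (54.249,84.782) → (59.356,81.072) → (65.668,81.072) → (70.775,84.782) → (72.726,90.786), returning to the start.

Shape 3 is a regular polygon drawn with `<polygon>`. Its stroke #ff00ff means score at S494, F2575. After flipping Y the toolpath is (187.646,50.300) → (174.356,25.619) → (146.774,20.621) → (125.669,39.070) → (126.934,67.073) → (149.617,83.543) → (176.636,76.079) → (187.646,50.300), returning to the start.

Shape 4 is a quadratic bezier drawn with `<path>`. Its stroke #ff00ff means score at S494, F2575. After flipping Y the toolpath is (182.293,46.745) → (179.564,64.607) → (174.050,78.691) → (165.752,88.997) → (154.668,95.525) → (140.800,98.274).

Shape 5 is a regular polygon drawn with `<path>`. Its stroke #0000ff means engrave at S136, F2893. After flipping Y the toolpath is (125.165,83.046) → (112.125,75.446) → (100.868,85.499) → (106.950,99.313) → (121.967,97.796) → (125.165,83.046), returning to the start.

Shape 6 is a rectangle drawn with `<path>`. Its stroke #ff00ff means score at S494, F2575. After flipping Y the toolpath is (87.266,63.584) → (95.587,63.584) → (95.587,57.164) → (87.266,57.164) → (87.266,63.584), returning to the start.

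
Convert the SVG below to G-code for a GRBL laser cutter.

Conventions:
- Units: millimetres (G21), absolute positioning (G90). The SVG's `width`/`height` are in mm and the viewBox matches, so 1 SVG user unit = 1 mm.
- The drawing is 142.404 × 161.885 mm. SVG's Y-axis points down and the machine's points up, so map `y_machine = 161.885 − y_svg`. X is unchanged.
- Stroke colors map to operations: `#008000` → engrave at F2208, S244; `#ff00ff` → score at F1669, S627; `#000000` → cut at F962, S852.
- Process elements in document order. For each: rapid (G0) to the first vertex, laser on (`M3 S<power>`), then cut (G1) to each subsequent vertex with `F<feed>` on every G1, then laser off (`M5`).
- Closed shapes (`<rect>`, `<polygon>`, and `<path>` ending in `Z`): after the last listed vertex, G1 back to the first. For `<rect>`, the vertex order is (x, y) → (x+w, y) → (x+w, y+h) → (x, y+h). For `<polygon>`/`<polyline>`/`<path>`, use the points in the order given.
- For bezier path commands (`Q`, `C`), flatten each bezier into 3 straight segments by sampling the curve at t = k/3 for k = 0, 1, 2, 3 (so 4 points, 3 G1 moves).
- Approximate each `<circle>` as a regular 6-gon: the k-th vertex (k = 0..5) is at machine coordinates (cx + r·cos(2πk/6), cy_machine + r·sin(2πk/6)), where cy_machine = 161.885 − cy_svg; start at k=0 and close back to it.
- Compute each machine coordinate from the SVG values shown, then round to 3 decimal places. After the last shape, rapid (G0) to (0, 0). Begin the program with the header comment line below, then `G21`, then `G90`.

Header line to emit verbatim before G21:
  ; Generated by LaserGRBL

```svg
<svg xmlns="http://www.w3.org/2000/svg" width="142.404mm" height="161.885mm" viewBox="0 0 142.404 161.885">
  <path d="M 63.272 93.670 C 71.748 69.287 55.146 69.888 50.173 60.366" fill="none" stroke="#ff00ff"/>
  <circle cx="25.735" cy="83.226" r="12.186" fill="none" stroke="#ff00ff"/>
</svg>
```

viewBox `0 0 142.404 161.885` with mm width/height → 1 unit = 1 mm. Flip: y_m = 161.885 − y_svg.

**Shape 1** — `<path>` cubic bezier, stroke `#ff00ff` → score (S627, F1669). Control points (SVG): P0=(63.272,93.670), P1=(71.748,69.287), P2=(55.146,69.888), P3=(50.173,60.366); sampled at t=k/3. Machine vertices: (63.272,68.215) → (64.748,85.570) → (57.663,94.071) → (50.173,101.519). Open path.

**Shape 2** — `<circle>` circle, stroke `#ff00ff` → score (S627, F1669). Machine vertices: (37.921,78.659) → (31.828,89.212) → (19.642,89.212) → (13.549,78.659) → (19.642,68.106) → (31.828,68.106) → (37.921,78.659). Closed: final G1 returns to the first vertex.

; Generated by LaserGRBL
G21
G90
G0 X63.272 Y68.215
M3 S627
G1 X64.748 Y85.570 F1669
G1 X57.663 Y94.071 F1669
G1 X50.173 Y101.519 F1669
M5
G0 X37.921 Y78.659
M3 S627
G1 X31.828 Y89.212 F1669
G1 X19.642 Y89.212 F1669
G1 X13.549 Y78.659 F1669
G1 X19.642 Y68.106 F1669
G1 X31.828 Y68.106 F1669
G1 X37.921 Y78.659 F1669
M5
G0 X0.000 Y0.000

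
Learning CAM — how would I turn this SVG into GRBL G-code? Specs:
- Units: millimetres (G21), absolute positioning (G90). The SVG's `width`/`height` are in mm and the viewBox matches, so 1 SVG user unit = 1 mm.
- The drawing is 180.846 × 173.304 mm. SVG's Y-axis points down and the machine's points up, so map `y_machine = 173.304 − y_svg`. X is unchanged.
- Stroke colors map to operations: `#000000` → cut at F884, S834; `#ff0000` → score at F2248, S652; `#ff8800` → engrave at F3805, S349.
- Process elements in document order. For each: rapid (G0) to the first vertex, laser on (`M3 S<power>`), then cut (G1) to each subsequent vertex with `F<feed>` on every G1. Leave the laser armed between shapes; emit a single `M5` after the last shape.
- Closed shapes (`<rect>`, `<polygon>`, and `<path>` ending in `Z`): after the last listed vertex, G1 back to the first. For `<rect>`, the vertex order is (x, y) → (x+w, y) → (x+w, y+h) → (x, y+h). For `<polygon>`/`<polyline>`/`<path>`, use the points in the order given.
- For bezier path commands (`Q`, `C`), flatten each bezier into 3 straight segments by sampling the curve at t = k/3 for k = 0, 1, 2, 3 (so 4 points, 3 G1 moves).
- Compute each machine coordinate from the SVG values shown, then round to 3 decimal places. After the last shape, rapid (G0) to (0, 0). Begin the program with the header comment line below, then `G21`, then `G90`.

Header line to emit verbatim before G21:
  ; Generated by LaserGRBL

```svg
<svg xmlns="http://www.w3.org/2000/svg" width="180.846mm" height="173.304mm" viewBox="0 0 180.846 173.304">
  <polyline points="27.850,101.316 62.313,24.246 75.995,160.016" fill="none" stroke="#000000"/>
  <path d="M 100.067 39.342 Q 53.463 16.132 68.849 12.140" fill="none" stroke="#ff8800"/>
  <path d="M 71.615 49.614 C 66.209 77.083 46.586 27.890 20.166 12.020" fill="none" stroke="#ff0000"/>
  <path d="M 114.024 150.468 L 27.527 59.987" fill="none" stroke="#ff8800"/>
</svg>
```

; Generated by LaserGRBL
G21
G90
G0 X27.850 Y71.988
M3 S834
G1 X62.313 Y149.058 F884
G1 X75.995 Y13.288 F884
G0 X100.067 Y133.962
M3 S349
G1 X75.885 Y147.300 F3805
G1 X65.479 Y156.367 F3805
G1 X68.849 Y161.164 F3805
G0 X71.615 Y123.690
M3 S652
G1 X61.745 Y117.701 F2248
G1 X44.046 Y138.380 F2248
G1 X20.166 Y161.284 F2248
G0 X114.024 Y22.836
M3 S349
G1 X27.527 Y113.317 F3805
M5
G0 X0.000 Y0.000

viewBox `0 0 180.846 173.304` with mm width/height → 1 unit = 1 mm. Flip: y_m = 173.304 − y_svg.

**Shape 1** — `<polyline>` open polyline, stroke `#000000` → cut (S834, F884). Machine vertices: (27.850,71.988) → (62.313,149.058) → (75.995,13.288). Open path.

**Shape 2** — `<path>` quadratic bezier, stroke `#ff8800` → engrave (S349, F3805). Control points (SVG): P0=(100.067,39.342), P1=(53.463,16.132), P2=(68.849,12.140); sampled at t=k/3. Machine vertices: (100.067,133.962) → (75.885,147.300) → (65.479,156.367) → (68.849,161.164). Open path.

**Shape 3** — `<path>` cubic bezier, stroke `#ff0000` → score (S652, F2248). Control points (SVG): P0=(71.615,49.614), P1=(66.209,77.083), P2=(46.586,27.890), P3=(20.166,12.020); sampled at t=k/3. Machine vertices: (71.615,123.690) → (61.745,117.701) → (44.046,138.380) → (20.166,161.284). Open path.

**Shape 4** — `<path>` line segment, stroke `#ff8800` → engrave (S349, F3805). Machine vertices: (114.024,22.836) → (27.527,113.317). Open path.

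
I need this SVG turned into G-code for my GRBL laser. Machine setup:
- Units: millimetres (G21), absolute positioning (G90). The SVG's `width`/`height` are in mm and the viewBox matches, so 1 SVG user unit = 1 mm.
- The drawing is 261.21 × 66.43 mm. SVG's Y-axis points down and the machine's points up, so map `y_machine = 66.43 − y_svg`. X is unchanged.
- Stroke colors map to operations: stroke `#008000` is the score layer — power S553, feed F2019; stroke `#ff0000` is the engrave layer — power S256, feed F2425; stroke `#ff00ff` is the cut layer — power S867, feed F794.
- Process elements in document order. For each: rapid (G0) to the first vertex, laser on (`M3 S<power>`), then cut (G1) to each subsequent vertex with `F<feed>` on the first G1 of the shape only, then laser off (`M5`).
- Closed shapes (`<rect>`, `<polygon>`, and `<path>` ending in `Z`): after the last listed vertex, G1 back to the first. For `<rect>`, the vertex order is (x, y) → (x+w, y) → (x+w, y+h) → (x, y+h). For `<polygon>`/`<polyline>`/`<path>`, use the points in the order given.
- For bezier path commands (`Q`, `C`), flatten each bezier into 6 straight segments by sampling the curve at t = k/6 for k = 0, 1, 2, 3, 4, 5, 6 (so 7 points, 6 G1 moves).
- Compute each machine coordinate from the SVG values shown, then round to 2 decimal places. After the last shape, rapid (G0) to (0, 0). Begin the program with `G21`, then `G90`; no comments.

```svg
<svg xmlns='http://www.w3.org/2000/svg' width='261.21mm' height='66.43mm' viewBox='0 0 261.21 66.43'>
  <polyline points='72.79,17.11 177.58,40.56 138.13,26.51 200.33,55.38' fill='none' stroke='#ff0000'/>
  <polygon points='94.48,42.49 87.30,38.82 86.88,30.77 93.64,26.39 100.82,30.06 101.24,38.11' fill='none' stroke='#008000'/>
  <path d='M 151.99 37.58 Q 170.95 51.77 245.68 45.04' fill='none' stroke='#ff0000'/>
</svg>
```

G21
G90
G0 X72.79 Y49.32
M3 S256
G1 X177.58 Y25.87 F2425
G1 X138.13 Y39.92
G1 X200.33 Y11.05
M5
G0 X94.48 Y23.94
M3 S553
G1 X87.30 Y27.61 F2019
G1 X86.88 Y35.66
G1 X93.64 Y40.04
G1 X100.82 Y36.37
G1 X101.24 Y28.32
G1 X94.48 Y23.94
M5
G0 X151.99 Y28.85
M3 S256
G1 X159.86 Y24.70 F2425
G1 X170.83 Y21.71
G1 X184.89 Y19.89
G1 X202.06 Y19.23
G1 X222.32 Y19.73
G1 X245.68 Y21.39
M5
G0 X0.00 Y0.00

Since the viewBox matches the mm dimensions, user units are millimetres directly. The only transform is the Y-flip y_m = 66.43 − y_svg.

Shape 1 is a open polyline drawn with `<polyline>`. Its stroke #ff0000 means engrave at S256, F2425. After flipping Y the toolpath is (72.79,49.32) → (177.58,25.87) → (138.13,39.92) → (200.33,11.05).

Shape 2 is a regular polygon drawn with `<polygon>`. Its stroke #008000 means score at S553, F2019. After flipping Y the toolpath is (94.48,23.94) → (87.30,27.61) → (86.88,35.66) → (93.64,40.04) → (100.82,36.37) → (101.24,28.32) → (94.48,23.94), returning to the start.

Shape 3 is a quadratic bezier drawn with `<path>`. Its stroke #ff0000 means engrave at S256, F2425. After flipping Y the toolpath is (151.99,28.85) → (159.86,24.70) → (170.83,21.71) → (184.89,19.89) → (202.06,19.23) → (222.32,19.73) → (245.68,21.39).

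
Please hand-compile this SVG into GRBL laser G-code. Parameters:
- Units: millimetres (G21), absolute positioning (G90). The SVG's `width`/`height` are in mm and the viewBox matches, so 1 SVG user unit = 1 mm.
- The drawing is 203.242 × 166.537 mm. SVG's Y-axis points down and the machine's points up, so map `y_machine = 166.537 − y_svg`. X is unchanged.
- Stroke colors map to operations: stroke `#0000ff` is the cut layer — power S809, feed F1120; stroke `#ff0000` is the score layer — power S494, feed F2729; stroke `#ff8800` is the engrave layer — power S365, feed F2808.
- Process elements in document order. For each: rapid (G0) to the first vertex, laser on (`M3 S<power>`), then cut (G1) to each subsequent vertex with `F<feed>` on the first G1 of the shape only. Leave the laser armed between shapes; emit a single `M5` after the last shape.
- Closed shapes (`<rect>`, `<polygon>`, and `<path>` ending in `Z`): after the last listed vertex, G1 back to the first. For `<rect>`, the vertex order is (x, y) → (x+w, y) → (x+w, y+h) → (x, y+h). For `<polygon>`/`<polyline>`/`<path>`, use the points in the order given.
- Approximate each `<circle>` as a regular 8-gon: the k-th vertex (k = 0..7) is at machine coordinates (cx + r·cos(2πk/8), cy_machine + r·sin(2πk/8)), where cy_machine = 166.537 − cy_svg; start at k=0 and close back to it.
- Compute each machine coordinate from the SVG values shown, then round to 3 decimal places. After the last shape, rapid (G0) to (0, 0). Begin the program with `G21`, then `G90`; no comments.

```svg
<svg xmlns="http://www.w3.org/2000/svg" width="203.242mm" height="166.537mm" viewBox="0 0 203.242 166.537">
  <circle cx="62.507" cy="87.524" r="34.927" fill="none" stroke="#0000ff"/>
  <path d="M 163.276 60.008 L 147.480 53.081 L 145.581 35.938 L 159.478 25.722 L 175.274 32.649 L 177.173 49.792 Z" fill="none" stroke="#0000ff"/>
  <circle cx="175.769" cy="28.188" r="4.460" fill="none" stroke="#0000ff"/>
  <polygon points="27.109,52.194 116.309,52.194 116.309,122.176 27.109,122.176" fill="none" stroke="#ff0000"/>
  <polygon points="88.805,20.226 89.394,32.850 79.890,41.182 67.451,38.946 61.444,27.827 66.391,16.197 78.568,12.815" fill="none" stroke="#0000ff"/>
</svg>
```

G21
G90
G0 X97.434 Y79.013
M3 S809
G1 X87.204 Y103.710 F1120
G1 X62.507 Y113.940
G1 X37.810 Y103.710
G1 X27.580 Y79.013
G1 X37.810 Y54.316
G1 X62.507 Y44.086
G1 X87.204 Y54.316
G1 X97.434 Y79.013
G0 X163.276 Y106.529
M3 S809
G1 X147.480 Y113.456 F1120
G1 X145.581 Y130.599
G1 X159.478 Y140.815
G1 X175.274 Y133.888
G1 X177.173 Y116.745
G1 X163.276 Y106.529
G0 X180.229 Y138.349
M3 S809
G1 X178.923 Y141.503 F1120
G1 X175.769 Y142.809
G1 X172.615 Y141.503
G1 X171.309 Y138.349
G1 X172.615 Y135.195
G1 X175.769 Y133.889
G1 X178.923 Y135.195
G1 X180.229 Y138.349
G0 X27.109 Y114.343
M3 S494
G1 X116.309 Y114.343 F2729
G1 X116.309 Y44.361
G1 X27.109 Y44.361
G1 X27.109 Y114.343
G0 X88.805 Y146.311
M3 S809
G1 X89.394 Y133.687 F1120
G1 X79.890 Y125.355
G1 X67.451 Y127.591
G1 X61.444 Y138.710
G1 X66.391 Y150.340
G1 X78.568 Y153.722
G1 X88.805 Y146.311
M5
G0 X0.000 Y0.000

viewBox `0 0 203.242 166.537` with mm width/height → 1 unit = 1 mm. Flip: y_m = 166.537 − y_svg.

**Shape 1** — `<circle>` circle, stroke `#0000ff` → cut (S809, F1120). Machine vertices: (97.434,79.013) → (87.204,103.710) → (62.507,113.940) → (37.810,103.710) → (27.580,79.013) → (37.810,54.316) → (62.507,44.086) → (87.204,54.316) → (97.434,79.013). Closed: final G1 returns to the first vertex.

**Shape 2** — `<path>` regular polygon, stroke `#0000ff` → cut (S809, F1120). Machine vertices: (163.276,106.529) → (147.480,113.456) → (145.581,130.599) → (159.478,140.815) → (175.274,133.888) → (177.173,116.745) → (163.276,106.529). Closed: final G1 returns to the first vertex.

**Shape 3** — `<circle>` circle, stroke `#0000ff` → cut (S809, F1120). Machine vertices: (180.229,138.349) → (178.923,141.503) → (175.769,142.809) → (172.615,141.503) → (171.309,138.349) → (172.615,135.195) → (175.769,133.889) → (178.923,135.195) → (180.229,138.349). Closed: final G1 returns to the first vertex.

**Shape 4** — `<polygon>` rectangle, stroke `#ff0000` → score (S494, F2729). Machine vertices: (27.109,114.343) → (116.309,114.343) → (116.309,44.361) → (27.109,44.361) → (27.109,114.343). Closed: final G1 returns to the first vertex.

**Shape 5** — `<polygon>` regular polygon, stroke `#0000ff` → cut (S809, F1120). Machine vertices: (88.805,146.311) → (89.394,133.687) → (79.890,125.355) → (67.451,127.591) → (61.444,138.710) → (66.391,150.340) → (78.568,153.722) → (88.805,146.311). Closed: final G1 returns to the first vertex.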